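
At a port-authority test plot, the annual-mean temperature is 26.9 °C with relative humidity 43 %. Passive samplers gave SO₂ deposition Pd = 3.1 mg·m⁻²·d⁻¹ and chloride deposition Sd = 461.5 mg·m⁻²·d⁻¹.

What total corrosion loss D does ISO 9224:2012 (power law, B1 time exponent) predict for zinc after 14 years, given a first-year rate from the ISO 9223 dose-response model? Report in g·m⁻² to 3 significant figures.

D(14) = 492 g·m⁻²

zinc: f(T) = -0.071·(T−10) [T>10 °C] = -1.1999
  sulphur-dioxide contribution → 0.04621 μm/a
  chloride contribution → 8.017 μm/a
  total first-year rate 8.063 μm/a
ISO 9224: D(t) = r_corr · t^b with b = 0.813 (zinc, B1)
  D(14) = 8.063 × 14^0.813 = 8.063 × 8.547 = 68.92 μm
  Mass loss = 68.92 μm × 7.14 g/cm³ = 492.1 g·m⁻²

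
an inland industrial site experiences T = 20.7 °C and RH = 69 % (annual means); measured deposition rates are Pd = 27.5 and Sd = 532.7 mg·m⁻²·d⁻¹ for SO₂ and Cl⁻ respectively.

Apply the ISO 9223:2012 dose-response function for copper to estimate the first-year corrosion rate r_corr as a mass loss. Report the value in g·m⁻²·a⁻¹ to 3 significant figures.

copper: f(T) = -0.080·(T−10) [T>10 °C] = -0.8560
  sulphur-dioxide contribution → 0.3124 μm/a
  chloride contribution → 1.846 μm/a
  ⇒ r_corr(copper) = 2.158 μm/a
Convert to mass loss: 2.158 μm/a × 8.96 g/cm³ = 19.34 g·m⁻²·a⁻¹

r_corr = 19.3 g·m⁻²·a⁻¹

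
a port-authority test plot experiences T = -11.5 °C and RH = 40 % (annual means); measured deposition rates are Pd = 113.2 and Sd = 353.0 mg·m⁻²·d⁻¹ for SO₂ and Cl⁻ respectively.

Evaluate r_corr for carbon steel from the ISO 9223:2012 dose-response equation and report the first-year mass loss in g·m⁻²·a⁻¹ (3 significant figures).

r_corr = 86.3 g·m⁻²·a⁻¹

carbon steel: f(T) = +0.150·(T−10) [T≤10 °C] = -3.2250
  Pd branch = 1.77·Pd^0.52·e^(0.02·RH+f) = 1.832 μm/a
  Cl⁻ term: 0.102·353.0^0.62·exp(0.033·40+0.04·-11.5) = 9.156
  r_corr = 1.832 + 9.156 = 10.99 μm/a
Convert to mass loss: 10.99 μm/a × 7.85 g/cm³ = 86.25 g·m⁻²·a⁻¹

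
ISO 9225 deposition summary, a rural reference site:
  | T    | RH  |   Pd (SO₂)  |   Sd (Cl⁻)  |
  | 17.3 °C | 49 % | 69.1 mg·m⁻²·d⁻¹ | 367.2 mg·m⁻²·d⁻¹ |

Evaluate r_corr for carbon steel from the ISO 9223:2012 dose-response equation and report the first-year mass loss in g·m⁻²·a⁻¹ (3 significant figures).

r_corr = 540 g·m⁻²·a⁻¹

carbon steel: temperature factor f = -0.054·(7.3) = -0.3942
  Pd branch = 1.77·Pd^0.52·e^(0.02·RH+f) = 28.77 μm/a
  Sd branch = 0.102·Sd^0.62·e^(0.033·RH+0.04·T) = 39.96 μm/a
  sum: 28.77 + 39.96 → r_corr = 68.73 μm/a
Convert to mass loss: 68.73 μm/a × 7.85 g/cm³ = 539.5 g·m⁻²·a⁻¹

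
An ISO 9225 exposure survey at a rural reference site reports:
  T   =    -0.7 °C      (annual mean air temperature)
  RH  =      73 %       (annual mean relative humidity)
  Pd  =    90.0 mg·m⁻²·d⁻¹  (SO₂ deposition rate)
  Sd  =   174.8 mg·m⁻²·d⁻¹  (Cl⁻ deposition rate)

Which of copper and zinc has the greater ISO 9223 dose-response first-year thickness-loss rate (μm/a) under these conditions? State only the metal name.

copper: temperature factor f = +0.126·(-10.7) = -1.3482
  Pd branch = 0.0053·Pd^0.26·e^(0.059·RH+f) = 0.3291 μm/a
  Cl⁻ term: 0.01025·174.8^0.27·exp(0.036·73+0.049·-0.7) = 0.5529
  sum: 0.3291 + 0.5529 → r_corr = 0.882 μm/a
zinc: T≤10 °C ⇒ hinge +0.038·(-0.7−10) = -0.4066
  Pd branch = 0.0129·Pd^0.44·e^(0.046·RH+f) = 1.787 μm/a
  Sd branch = 0.0175·Sd^0.57·e^(0.008·RH+0.085·T) = 0.5611 μm/a
  sum: 1.787 + 0.5611 → r_corr = 2.349 μm/a
Ordering by μm/a: zinc (2.35) > copper (0.882)

zinc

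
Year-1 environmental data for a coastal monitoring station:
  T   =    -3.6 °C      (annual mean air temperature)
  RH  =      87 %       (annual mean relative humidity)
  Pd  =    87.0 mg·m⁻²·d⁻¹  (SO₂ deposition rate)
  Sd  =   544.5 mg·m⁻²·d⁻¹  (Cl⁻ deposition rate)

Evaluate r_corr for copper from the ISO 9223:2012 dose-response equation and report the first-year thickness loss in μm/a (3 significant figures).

copper: temperature factor f = +0.126·(-13.6) = -1.7136
  sulphur-dioxide contribution → 0.5171 μm/a
  chloride contribution → 1.079 μm/a
  total first-year rate 1.596 μm/a

r_corr = 1.60 μm/a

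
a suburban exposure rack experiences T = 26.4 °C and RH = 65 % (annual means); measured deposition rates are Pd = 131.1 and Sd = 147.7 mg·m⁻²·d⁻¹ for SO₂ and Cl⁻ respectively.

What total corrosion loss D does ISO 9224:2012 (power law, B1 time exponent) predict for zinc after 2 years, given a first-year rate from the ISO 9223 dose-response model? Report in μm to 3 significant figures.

D(2) = 9.61 μm

zinc: temperature factor f = -0.071·(16.4) = -1.1644
  Pd branch = 0.0129·Pd^0.44·e^(0.046·RH+f) = 0.6842 μm/a
  Sd branch = 0.0175·Sd^0.57·e^(0.008·RH+0.085·T) = 4.786 μm/a
  r_corr = 0.6842 + 4.786 = 5.47 μm/a
ISO 9224: D(t) = r_corr · t^b with b = 0.813 (zinc, B1)
  D(2) = 5.47 × 2^0.813 = 5.47 × 1.757 = 9.61 μm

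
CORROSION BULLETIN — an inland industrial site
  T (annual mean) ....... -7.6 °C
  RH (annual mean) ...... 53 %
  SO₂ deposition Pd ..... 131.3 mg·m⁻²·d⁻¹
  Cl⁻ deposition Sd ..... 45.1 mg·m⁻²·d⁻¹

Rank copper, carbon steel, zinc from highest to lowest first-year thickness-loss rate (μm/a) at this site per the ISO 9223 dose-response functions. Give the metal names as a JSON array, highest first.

copper: T≤10 °C ⇒ hinge +0.126·(-7.6−10) = -2.2176
  SO₂ term: 0.0053·131.3^0.26·exp(0.059·53-2.2176) = 0.04677
  Cl⁻ term: 0.01025·45.1^0.27·exp(0.036·53+0.049·-7.6) = 0.1331
  r_corr = 0.04677 + 0.1331 = 0.1799 μm/a
carbon steel: f(T) = +0.150·(T−10) [T≤10 °C] = -2.6400
  SO₂ term: 1.77·131.3^0.52·exp(0.02·53-2.6400) = 4.606
  Cl⁻ term: 0.102·45.1^0.62·exp(0.033·53+0.04·-7.6) = 4.589
  sum: 4.606 + 4.589 → r_corr = 9.195 μm/a
zinc: temperature factor f = +0.038·(-17.6) = -0.6688
  SO₂ term: 0.0129·131.3^0.44·exp(0.046·53-0.6688) = 0.6471
  Cl⁻ term: 0.0175·45.1^0.57·exp(0.008·53+0.085·-7.6) = 0.1229
  sum: 0.6471 + 0.1229 → r_corr = 0.77 μm/a
Ordering by μm/a: carbon steel (9.19) > zinc (0.77) > copper (0.18)

["carbon steel", "zinc", "copper"]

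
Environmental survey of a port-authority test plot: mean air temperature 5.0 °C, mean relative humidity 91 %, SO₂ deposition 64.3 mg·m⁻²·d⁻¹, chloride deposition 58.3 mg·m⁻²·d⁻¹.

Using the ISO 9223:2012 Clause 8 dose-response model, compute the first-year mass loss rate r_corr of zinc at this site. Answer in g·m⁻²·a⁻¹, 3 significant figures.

r_corr = 35.3 g·m⁻²·a⁻¹

zinc: T≤10 °C ⇒ hinge +0.038·(5.0−10) = -0.1900
  SO₂ term: 0.0129·64.3^0.44·exp(0.046·91-0.1900) = 4.382
  Sd branch = 0.0175·Sd^0.57·e^(0.008·RH+0.085·T) = 0.5626 μm/a
  sum: 4.382 + 0.5626 → r_corr = 4.944 μm/a
Convert to mass loss: 4.944 μm/a × 7.14 g/cm³ = 35.3 g·m⁻²·a⁻¹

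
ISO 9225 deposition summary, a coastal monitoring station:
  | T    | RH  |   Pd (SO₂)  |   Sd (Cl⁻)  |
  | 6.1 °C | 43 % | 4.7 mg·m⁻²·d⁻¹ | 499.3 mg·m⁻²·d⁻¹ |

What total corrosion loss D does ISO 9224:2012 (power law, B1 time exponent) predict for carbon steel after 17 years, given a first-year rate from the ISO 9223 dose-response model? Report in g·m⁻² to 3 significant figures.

carbon steel: T≤10 °C ⇒ hinge +0.150·(6.1−10) = -0.5850
  Pd branch = 1.77·Pd^0.52·e^(0.02·RH+f) = 5.211 μm/a
  Sd branch = 0.102·Sd^0.62·e^(0.033·RH+0.04·T) = 25.34 μm/a
  r_corr = 5.211 + 25.34 = 30.55 μm/a
Long-term exponent b (ISO 9224 Table 2, B1) = 0.523
  D(17) = 30.55 × 17^0.523 = 30.55 × 4.401 = 134.4 μm
  Mass loss = 134.4 μm × 7.85 g/cm³ = 1055 g·m⁻²

D(17) = 1.06e+03 g·m⁻²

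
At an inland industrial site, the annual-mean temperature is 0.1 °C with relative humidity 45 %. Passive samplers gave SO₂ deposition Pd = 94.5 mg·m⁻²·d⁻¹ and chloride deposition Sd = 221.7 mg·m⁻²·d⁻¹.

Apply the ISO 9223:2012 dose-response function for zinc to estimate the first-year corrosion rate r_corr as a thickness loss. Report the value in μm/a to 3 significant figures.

zinc: temperature factor f = +0.038·(-9.9) = -0.3762
  Pd branch = 0.0129·Pd^0.44·e^(0.046·RH+f) = 0.5193 μm/a
  Sd branch = 0.0175·Sd^0.57·e^(0.008·RH+0.085·T) = 0.5497 μm/a
  r_corr = 0.5193 + 0.5497 = 1.069 μm/a

r_corr = 1.07 μm/a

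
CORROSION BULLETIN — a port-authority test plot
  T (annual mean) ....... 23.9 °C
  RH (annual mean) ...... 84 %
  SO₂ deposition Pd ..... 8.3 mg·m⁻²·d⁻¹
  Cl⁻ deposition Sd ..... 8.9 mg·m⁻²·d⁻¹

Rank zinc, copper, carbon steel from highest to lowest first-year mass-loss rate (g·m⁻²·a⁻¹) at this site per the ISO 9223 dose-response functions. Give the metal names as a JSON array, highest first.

zinc: f(T) = -0.071·(T−10) [T>10 °C] = -0.9869
  SO₂ term: 0.0129·8.3^0.44·exp(0.046·84-0.9869) = 0.5814
  Sd branch = 0.0175·Sd^0.57·e^(0.008·RH+0.085·T) = 0.9085 μm/a
  sum: 0.5814 + 0.9085 → r_corr = 1.49 μm/a
  mass loss = 1.49 μm/a × 7.14 g/cm³ = 10.64 g·m⁻²·a⁻¹
copper: temperature factor f = -0.080·(13.9) = -1.1120
  SO₂ term: 0.0053·8.3^0.26·exp(0.059·84-1.1120) = 0.4292
  Sd branch = 0.01025·Sd^0.27·e^(0.036·RH+0.049·T) = 1.227 μm/a
  r_corr = 0.4292 + 1.227 = 1.657 μm/a
  mass loss = 1.657 μm/a × 8.96 g/cm³ = 14.84 g·m⁻²·a⁻¹
carbon steel: temperature factor f = -0.054·(13.9) = -0.7506
  Pd branch = 1.77·Pd^0.52·e^(0.02·RH+f) = 13.47 μm/a
  Sd branch = 0.102·Sd^0.62·e^(0.033·RH+0.04·T) = 16.45 μm/a
  sum: 13.47 + 16.45 → r_corr = 29.93 μm/a
  mass loss = 29.93 μm/a × 7.85 g/cm³ = 234.9 g·m⁻²·a⁻¹
Ordering by g·m⁻²·a⁻¹: carbon steel (235) > copper (14.8) > zinc (10.6)

["carbon steel", "copper", "zinc"]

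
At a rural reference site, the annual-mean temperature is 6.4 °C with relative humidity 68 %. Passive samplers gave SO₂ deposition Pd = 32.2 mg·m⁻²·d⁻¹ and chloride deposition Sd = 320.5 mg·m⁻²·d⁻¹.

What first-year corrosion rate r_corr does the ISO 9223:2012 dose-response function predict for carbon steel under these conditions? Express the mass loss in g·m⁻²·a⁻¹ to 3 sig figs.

carbon steel: T≤10 °C ⇒ hinge +0.150·(6.4−10) = -0.5400
  Pd branch = 1.77·Pd^0.52·e^(0.02·RH+f) = 24.44 μm/a
  Sd branch = 0.102·Sd^0.62·e^(0.033·RH+0.04·T) = 44.46 μm/a
  sum: 24.44 + 44.46 → r_corr = 68.9 μm/a
Convert to mass loss: 68.9 μm/a × 7.85 g/cm³ = 540.9 g·m⁻²·a⁻¹

r_corr = 541 g·m⁻²·a⁻¹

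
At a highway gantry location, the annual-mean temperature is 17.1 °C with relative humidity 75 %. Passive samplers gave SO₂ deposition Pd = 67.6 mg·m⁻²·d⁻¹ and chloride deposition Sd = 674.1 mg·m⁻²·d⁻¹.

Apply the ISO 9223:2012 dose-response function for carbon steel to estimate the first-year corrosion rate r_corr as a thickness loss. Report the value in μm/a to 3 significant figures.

r_corr = 185 μm/a

carbon steel: f(T) = -0.054·(T−10) [T>10 °C] = -0.3834
  sulphur-dioxide contribution → 48.36 μm/a
  chloride contribution → 136.3 μm/a
  ⇒ r_corr(carbon steel) = 184.6 μm/a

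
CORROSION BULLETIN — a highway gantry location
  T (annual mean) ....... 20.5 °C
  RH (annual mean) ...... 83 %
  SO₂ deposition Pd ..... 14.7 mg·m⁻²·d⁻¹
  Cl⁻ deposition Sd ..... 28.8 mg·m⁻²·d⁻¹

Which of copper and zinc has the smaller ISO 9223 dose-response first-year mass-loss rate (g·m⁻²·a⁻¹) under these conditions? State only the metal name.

zinc

copper: T>10 °C ⇒ hinge -0.080·(20.5−10) = -0.8400
  SO₂ term: 0.0053·14.7^0.26·exp(0.059·83-0.8400) = 0.6162
  Sd branch = 0.01025·Sd^0.27·e^(0.036·RH+0.049·T) = 1.376 μm/a
  sum: 0.6162 + 1.376 → r_corr = 1.992 μm/a
  mass loss = 1.992 μm/a × 8.96 g/cm³ = 17.85 g·m⁻²·a⁻¹
zinc: temperature factor f = -0.071·(10.5) = -0.7455
  Pd branch = 0.0129·Pd^0.44·e^(0.046·RH+f) = 0.909 μm/a
  Sd branch = 0.0175·Sd^0.57·e^(0.008·RH+0.085·T) = 1.318 μm/a
  sum: 0.909 + 1.318 → r_corr = 2.227 μm/a
  mass loss = 2.227 μm/a × 7.14 g/cm³ = 15.9 g·m⁻²·a⁻¹
Ordering by g·m⁻²·a⁻¹: copper (17.9) > zinc (15.9)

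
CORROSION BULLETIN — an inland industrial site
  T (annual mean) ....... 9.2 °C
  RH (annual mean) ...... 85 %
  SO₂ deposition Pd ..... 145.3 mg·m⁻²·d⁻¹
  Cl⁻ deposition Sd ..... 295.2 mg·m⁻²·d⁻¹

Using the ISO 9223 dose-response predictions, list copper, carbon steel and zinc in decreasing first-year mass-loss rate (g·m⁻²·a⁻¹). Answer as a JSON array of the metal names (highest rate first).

["carbon steel", "zinc", "copper"]

copper: temperature factor f = +0.126·(-0.8) = -0.1008
  sulphur-dioxide contribution → 2.634 μm/a
  chloride contribution → 1.594 μm/a
  ⇒ r_corr(copper) = 4.228 μm/a
  mass loss = 4.228 μm/a × 8.96 g/cm³ = 37.88 g·m⁻²·a⁻¹
carbon steel: f(T) = +0.150·(T−10) [T≤10 °C] = -0.1200
  sulphur-dioxide contribution → 114.4 μm/a
  chloride contribution → 82.81 μm/a
  ⇒ r_corr(carbon steel) = 197.2 μm/a
  mass loss = 197.2 μm/a × 7.85 g/cm³ = 1548 g·m⁻²·a⁻¹
zinc: T≤10 °C ⇒ hinge +0.038·(9.2−10) = -0.0304
  sulphur-dioxide contribution → 5.583 μm/a
  chloride contribution → 1.932 μm/a
  total first-year rate 7.515 μm/a
  mass loss = 7.515 μm/a × 7.14 g/cm³ = 53.66 g·m⁻²·a⁻¹
Ordering by g·m⁻²·a⁻¹: carbon steel (1550) > zinc (53.7) > copper (37.9)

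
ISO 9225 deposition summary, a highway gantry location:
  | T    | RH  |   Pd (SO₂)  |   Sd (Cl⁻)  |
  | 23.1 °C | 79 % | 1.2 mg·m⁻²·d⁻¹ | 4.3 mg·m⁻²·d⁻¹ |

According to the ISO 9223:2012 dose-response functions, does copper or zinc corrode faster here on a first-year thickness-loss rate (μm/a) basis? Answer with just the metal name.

copper: f(T) = -0.080·(T−10) [T>10 °C] = -1.0480
  SO₂ term: 0.0053·1.2^0.26·exp(0.059·79-1.0480) = 0.206
  Cl⁻ term: 0.01025·4.3^0.27·exp(0.036·79+0.049·23.1) = 0.81
  sum: 0.206 + 0.81 → r_corr = 1.016 μm/a
zinc: T>10 °C ⇒ hinge -0.071·(23.1−10) = -0.9301
  Pd branch = 0.0129·Pd^0.44·e^(0.046·RH+f) = 0.2088 μm/a
  Cl⁻ term: 0.0175·4.3^0.57·exp(0.008·79+0.085·23.1) = 0.5387
  r_corr = 0.2088 + 0.5387 = 0.7475 μm/a
Ordering by μm/a: copper (1.02) > zinc (0.747)

copper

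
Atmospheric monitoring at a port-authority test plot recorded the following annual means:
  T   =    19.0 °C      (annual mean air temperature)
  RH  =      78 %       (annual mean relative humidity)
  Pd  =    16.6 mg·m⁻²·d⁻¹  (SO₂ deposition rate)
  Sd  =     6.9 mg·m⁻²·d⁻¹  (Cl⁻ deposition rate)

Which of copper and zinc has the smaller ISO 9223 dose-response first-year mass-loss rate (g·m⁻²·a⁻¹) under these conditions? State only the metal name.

zinc

copper: temperature factor f = -0.080·(9.0) = -0.7200
  SO₂ term: 0.0053·16.6^0.26·exp(0.059·78-0.7200) = 0.5339
  Sd branch = 0.01025·Sd^0.27·e^(0.036·RH+0.049·T) = 0.7262 μm/a
  sum: 0.5339 + 0.7262 → r_corr = 1.26 μm/a
  mass loss = 1.26 μm/a × 8.96 g/cm³ = 11.29 g·m⁻²·a⁻¹
zinc: temperature factor f = -0.071·(9.0) = -0.6390
  Pd branch = 0.0129·Pd^0.44·e^(0.046·RH+f) = 0.8476 μm/a
  Cl⁻ term: 0.0175·6.9^0.57·exp(0.008·78+0.085·19.0) = 0.4938
  sum: 0.8476 + 0.4938 → r_corr = 1.341 μm/a
  mass loss = 1.341 μm/a × 7.14 g/cm³ = 9.577 g·m⁻²·a⁻¹
Ordering by g·m⁻²·a⁻¹: copper (11.3) > zinc (9.58)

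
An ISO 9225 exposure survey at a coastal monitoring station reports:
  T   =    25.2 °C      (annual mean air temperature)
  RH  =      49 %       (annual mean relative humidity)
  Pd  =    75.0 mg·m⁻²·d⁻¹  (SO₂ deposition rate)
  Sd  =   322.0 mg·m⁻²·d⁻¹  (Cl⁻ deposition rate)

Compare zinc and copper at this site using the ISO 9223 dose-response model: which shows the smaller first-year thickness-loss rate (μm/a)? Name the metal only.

copper

zinc: f(T) = -0.071·(T−10) [T>10 °C] = -1.0792
  Pd branch = 0.0129·Pd^0.44·e^(0.046·RH+f) = 0.2791 μm/a
  Sd branch = 0.0175·Sd^0.57·e^(0.008·RH+0.085·T) = 5.93 μm/a
  sum: 0.2791 + 5.93 → r_corr = 6.209 μm/a
copper: T>10 °C ⇒ hinge -0.080·(25.2−10) = -1.2160
  Pd branch = 0.0053·Pd^0.26·e^(0.059·RH+f) = 0.08694 μm/a
  Cl⁻ term: 0.01025·322.0^0.27·exp(0.036·49+0.049·25.2) = 0.9777
  r_corr = 0.08694 + 0.9777 = 1.065 μm/a
Ordering by μm/a: zinc (6.21) > copper (1.06)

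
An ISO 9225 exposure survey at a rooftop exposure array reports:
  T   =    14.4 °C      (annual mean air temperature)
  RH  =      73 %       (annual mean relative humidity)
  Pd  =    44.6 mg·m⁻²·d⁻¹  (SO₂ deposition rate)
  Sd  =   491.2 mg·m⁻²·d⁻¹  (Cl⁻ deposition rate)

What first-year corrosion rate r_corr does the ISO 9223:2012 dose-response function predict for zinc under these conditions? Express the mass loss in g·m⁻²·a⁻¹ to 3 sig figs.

r_corr = 36.4 g·m⁻²·a⁻¹

zinc: T>10 °C ⇒ hinge -0.071·(14.4−10) = -0.3124
  Pd branch = 0.0129·Pd^0.44·e^(0.046·RH+f) = 1.442 μm/a
  Cl⁻ term: 0.0175·491.2^0.57·exp(0.008·73+0.085·14.4) = 3.65
  r_corr = 1.442 + 3.65 = 5.092 μm/a
Convert to mass loss: 5.092 μm/a × 7.14 g/cm³ = 36.36 g·m⁻²·a⁻¹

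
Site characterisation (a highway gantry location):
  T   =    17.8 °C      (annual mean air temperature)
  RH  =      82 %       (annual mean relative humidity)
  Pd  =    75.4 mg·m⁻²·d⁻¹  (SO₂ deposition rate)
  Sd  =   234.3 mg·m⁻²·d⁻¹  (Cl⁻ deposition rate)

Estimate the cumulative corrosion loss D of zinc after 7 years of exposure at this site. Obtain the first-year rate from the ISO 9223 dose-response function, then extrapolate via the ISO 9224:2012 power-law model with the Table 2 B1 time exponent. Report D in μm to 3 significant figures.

zinc: T>10 °C ⇒ hinge -0.071·(17.8−10) = -0.5538
  SO₂ term: 0.0129·75.4^0.44·exp(0.046·82-0.5538) = 2.159
  Cl⁻ term: 0.0175·234.3^0.57·exp(0.008·82+0.085·17.8) = 3.434
  r_corr = 2.159 + 3.434 = 5.593 μm/a
Long-term exponent b (ISO 9224 Table 2, B1) = 0.813
  D(7) = 5.593 × 7^0.813 = 5.593 × 4.865 = 27.21 μm

D(7) = 27.2 μm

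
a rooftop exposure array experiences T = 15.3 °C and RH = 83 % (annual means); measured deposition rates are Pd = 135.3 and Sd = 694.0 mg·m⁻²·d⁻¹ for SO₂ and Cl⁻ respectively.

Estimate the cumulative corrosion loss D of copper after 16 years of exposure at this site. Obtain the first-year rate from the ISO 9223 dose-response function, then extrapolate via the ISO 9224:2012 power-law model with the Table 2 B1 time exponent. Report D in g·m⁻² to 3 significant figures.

D(16) = 238 g·m⁻²

copper: f(T) = -0.080·(T−10) [T>10 °C] = -0.4240
  sulphur-dioxide contribution → 1.663 μm/a
  chloride contribution → 2.519 μm/a
  total first-year rate 4.182 μm/a
Long-term exponent b (ISO 9224 Table 2, B1) = 0.667
  D(16) = 4.182 × 16^0.667 = 4.182 × 6.355 = 26.58 μm
  Mass loss = 26.58 μm × 8.96 g/cm³ = 238.1 g·m⁻²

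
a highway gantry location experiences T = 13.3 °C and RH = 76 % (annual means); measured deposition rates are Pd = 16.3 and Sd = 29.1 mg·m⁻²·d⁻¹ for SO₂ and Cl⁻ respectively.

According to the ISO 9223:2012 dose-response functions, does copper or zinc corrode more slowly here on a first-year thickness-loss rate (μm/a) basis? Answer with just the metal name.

copper: f(T) = -0.080·(T−10) [T>10 °C] = -0.2640
  sulphur-dioxide contribution → 0.745 μm/a
  chloride contribution → 0.7538 μm/a
  total first-year rate 1.499 μm/a
zinc: T>10 °C ⇒ hinge -0.071·(13.3−10) = -0.2343
  sulphur-dioxide contribution → 1.149 μm/a
  chloride contribution → 0.68 μm/a
  total first-year rate 1.829 μm/a
Ordering by μm/a: zinc (1.83) > copper (1.5)

copper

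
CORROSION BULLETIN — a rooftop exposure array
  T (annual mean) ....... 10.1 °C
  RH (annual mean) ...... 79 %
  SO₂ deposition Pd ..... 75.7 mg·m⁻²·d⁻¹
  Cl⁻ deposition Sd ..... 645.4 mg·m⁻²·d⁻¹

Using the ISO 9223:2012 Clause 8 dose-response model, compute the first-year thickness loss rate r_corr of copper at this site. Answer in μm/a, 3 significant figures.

copper: f(T) = -0.080·(T−10) [T>10 °C] = -0.0080
  SO₂ term: 0.0053·75.7^0.26·exp(0.059·79-0.0080) = 1.712
  Cl⁻ term: 0.01025·645.4^0.27·exp(0.036·79+0.049·10.1) = 1.657
  r_corr = 1.712 + 1.657 = 3.37 μm/a

r_corr = 3.37 μm/a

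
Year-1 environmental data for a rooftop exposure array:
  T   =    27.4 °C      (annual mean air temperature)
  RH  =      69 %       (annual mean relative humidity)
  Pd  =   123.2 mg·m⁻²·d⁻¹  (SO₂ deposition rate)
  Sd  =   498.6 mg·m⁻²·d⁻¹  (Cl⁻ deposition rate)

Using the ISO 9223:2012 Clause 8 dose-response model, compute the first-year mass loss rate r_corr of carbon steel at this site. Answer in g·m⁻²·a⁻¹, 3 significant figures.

r_corr = 1.36e+03 g·m⁻²·a⁻¹

carbon steel: T>10 °C ⇒ hinge -0.054·(27.4−10) = -0.9396
  Pd branch = 1.77·Pd^0.52·e^(0.02·RH+f) = 33.6 μm/a
  Sd branch = 0.102·Sd^0.62·e^(0.033·RH+0.04·T) = 140 μm/a
  r_corr = 33.6 + 140 = 173.6 μm/a
Convert to mass loss: 173.6 μm/a × 7.85 g/cm³ = 1363 g·m⁻²·a⁻¹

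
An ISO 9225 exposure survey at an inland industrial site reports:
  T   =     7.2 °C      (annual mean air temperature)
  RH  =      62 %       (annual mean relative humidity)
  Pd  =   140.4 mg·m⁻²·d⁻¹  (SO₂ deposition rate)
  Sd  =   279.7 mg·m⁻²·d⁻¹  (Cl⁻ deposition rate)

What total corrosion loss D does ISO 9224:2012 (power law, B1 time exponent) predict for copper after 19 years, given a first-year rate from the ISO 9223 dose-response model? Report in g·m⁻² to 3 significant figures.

D(19) = 73.1 g·m⁻²

copper: f(T) = +0.126·(T−10) [T≤10 °C] = -0.3528
  SO₂ term: 0.0053·140.4^0.26·exp(0.059·62-0.3528) = 0.5224
  Sd branch = 0.01025·Sd^0.27·e^(0.036·RH+0.049·T) = 0.6222 μm/a
  sum: 0.5224 + 0.6222 → r_corr = 1.145 μm/a
Power-law: D(19) = r_corr · 19^0.667
  D(19) = 1.145 × 19^0.667 = 1.145 × 7.127 = 8.158 μm
  Mass loss = 8.158 μm × 8.96 g/cm³ = 73.09 g·m⁻²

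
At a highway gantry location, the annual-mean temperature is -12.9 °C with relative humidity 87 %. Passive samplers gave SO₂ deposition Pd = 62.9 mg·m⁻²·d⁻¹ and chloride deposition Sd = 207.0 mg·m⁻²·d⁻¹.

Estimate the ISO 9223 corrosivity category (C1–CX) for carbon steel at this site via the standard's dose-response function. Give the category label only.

carbon steel: f(T) = +0.150·(T−10) [T≤10 °C] = -3.4350
  SO₂ term: 1.77·62.9^0.52·exp(0.02·87-3.4350) = 2.8
  Sd branch = 0.102·Sd^0.62·e^(0.033·RH+0.04·T) = 29.33 μm/a
  r_corr = 2.8 + 29.33 = 32.13 μm/a
32.1 μm/a falls in (25, 50] for carbon steel → category C3

C3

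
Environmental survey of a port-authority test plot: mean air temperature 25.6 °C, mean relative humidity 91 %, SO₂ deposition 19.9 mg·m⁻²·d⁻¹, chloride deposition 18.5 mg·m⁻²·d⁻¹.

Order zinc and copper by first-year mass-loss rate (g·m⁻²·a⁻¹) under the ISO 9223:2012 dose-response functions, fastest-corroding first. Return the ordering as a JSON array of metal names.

zinc: f(T) = -0.071·(T−10) [T>10 °C] = -1.1076
  sulphur-dioxide contribution → 1.045 μm/a
  chloride contribution → 1.685 μm/a
  total first-year rate 2.729 μm/a
  mass loss = 2.729 μm/a × 7.14 g/cm³ = 19.49 g·m⁻²·a⁻¹
copper: T>10 °C ⇒ hinge -0.080·(25.6−10) = -1.2480
  sulphur-dioxide contribution → 0.7107 μm/a
  chloride contribution → 2.091 μm/a
  total first-year rate 2.802 μm/a
  mass loss = 2.802 μm/a × 8.96 g/cm³ = 25.1 g·m⁻²·a⁻¹
Ordering by g·m⁻²·a⁻¹: copper (25.1) > zinc (19.5)

["copper", "zinc"]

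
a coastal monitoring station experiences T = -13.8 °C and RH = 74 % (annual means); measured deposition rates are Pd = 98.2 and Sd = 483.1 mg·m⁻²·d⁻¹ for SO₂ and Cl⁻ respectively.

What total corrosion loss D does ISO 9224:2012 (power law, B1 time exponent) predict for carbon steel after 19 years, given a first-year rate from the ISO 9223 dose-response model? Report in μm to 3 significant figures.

D(19) = 156 μm

carbon steel: T≤10 °C ⇒ hinge +0.150·(-13.8−10) = -3.5700
  sulphur-dioxide contribution → 2.378 μm/a
  chloride contribution → 31.15 μm/a
  ⇒ r_corr(carbon steel) = 33.53 μm/a
Power-law: D(19) = r_corr · 19^0.523
  D(19) = 33.53 × 19^0.523 = 33.53 × 4.664 = 156.4 μm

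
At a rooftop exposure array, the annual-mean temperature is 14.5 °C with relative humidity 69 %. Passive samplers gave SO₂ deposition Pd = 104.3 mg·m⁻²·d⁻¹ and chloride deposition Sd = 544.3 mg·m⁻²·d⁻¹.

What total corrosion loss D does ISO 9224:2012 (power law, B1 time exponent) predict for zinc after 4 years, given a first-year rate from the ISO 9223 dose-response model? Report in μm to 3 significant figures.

zinc: temperature factor f = -0.071·(4.5) = -0.3195
  Pd branch = 0.0129·Pd^0.44·e^(0.046·RH+f) = 1.731 μm/a
  Cl⁻ term: 0.0175·544.3^0.57·exp(0.008·69+0.085·14.5) = 3.78
  sum: 1.731 + 3.78 → r_corr = 5.511 μm/a
Long-term exponent b (ISO 9224 Table 2, B1) = 0.813
  D(4) = 5.511 × 4^0.813 = 5.511 × 3.087 = 17.01 μm

D(4) = 17.0 μm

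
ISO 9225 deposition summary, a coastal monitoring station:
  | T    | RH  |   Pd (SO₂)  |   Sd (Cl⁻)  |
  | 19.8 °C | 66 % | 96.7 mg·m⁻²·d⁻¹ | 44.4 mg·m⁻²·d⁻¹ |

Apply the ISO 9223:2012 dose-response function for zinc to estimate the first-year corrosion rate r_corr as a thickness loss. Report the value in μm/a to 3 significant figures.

r_corr = 2.39 μm/a

zinc: T>10 °C ⇒ hinge -0.071·(19.8−10) = -0.6958
  SO₂ term: 0.0129·96.7^0.44·exp(0.046·66-0.6958) = 1.001
  Sd branch = 0.0175·Sd^0.57·e^(0.008·RH+0.085·T) = 1.388 μm/a
  r_corr = 1.001 + 1.388 = 2.389 μm/a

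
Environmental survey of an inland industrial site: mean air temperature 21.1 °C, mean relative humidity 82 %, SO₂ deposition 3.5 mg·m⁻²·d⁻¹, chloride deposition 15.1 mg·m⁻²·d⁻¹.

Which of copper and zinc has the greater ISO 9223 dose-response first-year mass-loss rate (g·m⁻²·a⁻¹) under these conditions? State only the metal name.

copper: f(T) = -0.080·(T−10) [T>10 °C] = -0.8880
  SO₂ term: 0.0053·3.5^0.26·exp(0.059·82-0.8880) = 0.3812
  Cl⁻ term: 0.01025·15.1^0.27·exp(0.036·82+0.049·21.1) = 1.148
  r_corr = 0.3812 + 1.148 = 1.53 μm/a
  mass loss = 1.53 μm/a × 8.96 g/cm³ = 13.71 g·m⁻²·a⁻¹
zinc: temperature factor f = -0.071·(11.1) = -0.7881
  Pd branch = 0.0129·Pd^0.44·e^(0.046·RH+f) = 0.4425 μm/a
  Sd branch = 0.0175·Sd^0.57·e^(0.008·RH+0.085·T) = 0.9525 μm/a
  r_corr = 0.4425 + 0.9525 = 1.395 μm/a
  mass loss = 1.395 μm/a × 7.14 g/cm³ = 9.96 g·m⁻²·a⁻¹
Ordering by g·m⁻²·a⁻¹: copper (13.7) > zinc (9.96)

copper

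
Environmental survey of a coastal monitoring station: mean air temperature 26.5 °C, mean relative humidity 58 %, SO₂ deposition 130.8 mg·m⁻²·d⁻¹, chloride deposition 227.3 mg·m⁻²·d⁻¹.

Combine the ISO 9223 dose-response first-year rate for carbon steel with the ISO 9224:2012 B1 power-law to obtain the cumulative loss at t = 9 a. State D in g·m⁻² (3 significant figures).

carbon steel: T>10 °C ⇒ hinge -0.054·(26.5−10) = -0.8910
  SO₂ term: 1.77·130.8^0.52·exp(0.02·58-0.8910) = 29.2
  Sd branch = 0.102·Sd^0.62·e^(0.033·RH+0.04·T) = 57.71 μm/a
  sum: 29.2 + 57.71 → r_corr = 86.92 μm/a
Long-term exponent b (ISO 9224 Table 2, B1) = 0.523
  D(9) = 86.92 × 9^0.523 = 86.92 × 3.156 = 274.3 μm
  Mass loss = 274.3 μm × 7.85 g/cm³ = 2153 g·m⁻²

D(9) = 2.15e+03 g·m⁻²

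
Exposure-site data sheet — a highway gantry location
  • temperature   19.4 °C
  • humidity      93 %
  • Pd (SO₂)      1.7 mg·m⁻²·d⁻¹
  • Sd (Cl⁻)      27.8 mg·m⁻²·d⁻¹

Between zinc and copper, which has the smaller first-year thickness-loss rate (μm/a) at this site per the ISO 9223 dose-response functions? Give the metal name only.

zinc: T>10 °C ⇒ hinge -0.071·(19.4−10) = -0.6674
  sulphur-dioxide contribution → 0.6026 μm/a
  chloride contribution → 1.275 μm/a
  total first-year rate 1.877 μm/a
copper: temperature factor f = -0.080·(9.4) = -0.7520
  sulphur-dioxide contribution → 0.6928 μm/a
  chloride contribution → 1.851 μm/a
  ⇒ r_corr(copper) = 2.544 μm/a
Ordering by μm/a: copper (2.54) > zinc (1.88)

zinc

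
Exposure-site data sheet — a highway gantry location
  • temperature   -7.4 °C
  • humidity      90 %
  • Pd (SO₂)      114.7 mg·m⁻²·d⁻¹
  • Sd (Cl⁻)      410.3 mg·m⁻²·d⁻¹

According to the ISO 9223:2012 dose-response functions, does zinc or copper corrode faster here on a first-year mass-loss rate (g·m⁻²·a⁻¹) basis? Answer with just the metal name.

zinc

zinc: f(T) = +0.038·(T−10) [T≤10 °C] = -0.6612
  Pd branch = 0.0129·Pd^0.44·e^(0.046·RH+f) = 3.37 μm/a
  Cl⁻ term: 0.0175·410.3^0.57·exp(0.008·90+0.085·-7.4) = 0.5916
  sum: 3.37 + 0.5916 → r_corr = 3.962 μm/a
  mass loss = 3.962 μm/a × 7.14 g/cm³ = 28.29 g·m⁻²·a⁻¹
copper: f(T) = +0.126·(T−10) [T≤10 °C] = -2.1924
  SO₂ term: 0.0053·114.7^0.26·exp(0.059·90-2.1924) = 0.4109
  Cl⁻ term: 0.01025·410.3^0.27·exp(0.036·90+0.049·-7.4) = 0.9245
  sum: 0.4109 + 0.9245 → r_corr = 1.335 μm/a
  mass loss = 1.335 μm/a × 8.96 g/cm³ = 11.96 g·m⁻²·a⁻¹
Ordering by g·m⁻²·a⁻¹: zinc (28.3) > copper (12)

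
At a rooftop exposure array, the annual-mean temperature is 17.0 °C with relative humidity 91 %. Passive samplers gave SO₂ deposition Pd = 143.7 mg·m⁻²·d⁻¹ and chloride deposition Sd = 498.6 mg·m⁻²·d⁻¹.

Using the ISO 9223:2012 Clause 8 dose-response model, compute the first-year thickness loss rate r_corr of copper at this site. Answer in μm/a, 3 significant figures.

r_corr = 5.70 μm/a

copper: temperature factor f = -0.080·(7.0) = -0.5600
  SO₂ term: 0.0053·143.7^0.26·exp(0.059·91-0.5600) = 2.364
  Sd branch = 0.01025·Sd^0.27·e^(0.036·RH+0.049·T) = 3.339 μm/a
  r_corr = 2.364 + 3.339 = 5.704 μm/a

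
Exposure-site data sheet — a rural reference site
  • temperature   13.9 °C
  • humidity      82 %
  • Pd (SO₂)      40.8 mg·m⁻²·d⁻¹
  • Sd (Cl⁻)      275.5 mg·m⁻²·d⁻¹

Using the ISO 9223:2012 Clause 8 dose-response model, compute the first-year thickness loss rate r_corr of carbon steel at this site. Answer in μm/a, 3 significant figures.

r_corr = 138 μm/a

carbon steel: f(T) = -0.054·(T−10) [T>10 °C] = -0.2106
  sulphur-dioxide contribution → 50.85 μm/a
  chloride contribution → 86.72 μm/a
  ⇒ r_corr(carbon steel) = 137.6 μm/a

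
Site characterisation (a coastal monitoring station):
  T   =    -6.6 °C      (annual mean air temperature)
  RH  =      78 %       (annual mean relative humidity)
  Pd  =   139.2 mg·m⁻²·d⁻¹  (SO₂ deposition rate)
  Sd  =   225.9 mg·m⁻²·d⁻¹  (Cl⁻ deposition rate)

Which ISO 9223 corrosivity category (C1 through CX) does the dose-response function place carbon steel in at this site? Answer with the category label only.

C3

carbon steel: T≤10 °C ⇒ hinge +0.150·(-6.6−10) = -2.4900
  SO₂ term: 1.77·139.2^0.52·exp(0.02·78-2.4900) = 9.094
  Sd branch = 0.102·Sd^0.62·e^(0.033·RH+0.04·T) = 29.6 μm/a
  r_corr = 9.094 + 29.6 = 38.69 μm/a
38.7 μm/a falls in (25, 50] for carbon steel → category C3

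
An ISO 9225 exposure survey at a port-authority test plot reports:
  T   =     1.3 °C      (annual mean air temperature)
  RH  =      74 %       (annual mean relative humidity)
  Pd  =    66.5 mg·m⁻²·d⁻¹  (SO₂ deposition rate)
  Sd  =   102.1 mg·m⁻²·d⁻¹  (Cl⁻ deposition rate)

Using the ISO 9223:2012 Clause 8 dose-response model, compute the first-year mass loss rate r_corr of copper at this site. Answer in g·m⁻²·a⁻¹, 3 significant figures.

r_corr = 8.62 g·m⁻²·a⁻¹

copper: T≤10 °C ⇒ hinge +0.126·(1.3−10) = -1.0962
  Pd branch = 0.0053·Pd^0.26·e^(0.059·RH+f) = 0.4152 μm/a
  Cl⁻ term: 0.01025·102.1^0.27·exp(0.036·74+0.049·1.3) = 0.5467
  r_corr = 0.4152 + 0.5467 = 0.962 μm/a
Convert to mass loss: 0.962 μm/a × 8.96 g/cm³ = 8.619 g·m⁻²·a⁻¹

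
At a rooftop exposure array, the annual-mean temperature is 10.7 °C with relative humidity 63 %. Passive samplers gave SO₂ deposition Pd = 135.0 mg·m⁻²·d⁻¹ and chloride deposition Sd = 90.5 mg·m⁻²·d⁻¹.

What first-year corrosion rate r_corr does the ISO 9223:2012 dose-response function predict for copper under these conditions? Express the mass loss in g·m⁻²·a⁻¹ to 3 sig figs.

copper: f(T) = -0.080·(T−10) [T>10 °C] = -0.0560
  SO₂ term: 0.0053·135.0^0.26·exp(0.059·63-0.0560) = 0.7381
  Sd branch = 0.01025·Sd^0.27·e^(0.036·RH+0.049·T) = 0.5645 μm/a
  sum: 0.7381 + 0.5645 → r_corr = 1.303 μm/a
Convert to mass loss: 1.303 μm/a × 8.96 g/cm³ = 11.67 g·m⁻²·a⁻¹

r_corr = 11.7 g·m⁻²·a⁻¹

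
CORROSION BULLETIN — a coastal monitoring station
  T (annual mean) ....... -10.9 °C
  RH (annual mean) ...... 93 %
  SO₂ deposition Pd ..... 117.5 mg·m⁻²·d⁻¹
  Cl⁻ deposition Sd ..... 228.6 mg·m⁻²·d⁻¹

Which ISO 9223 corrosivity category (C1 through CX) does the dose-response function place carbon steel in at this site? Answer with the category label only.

carbon steel: temperature factor f = +0.150·(-20.9) = -3.1350
  sulphur-dioxide contribution → 5.897 μm/a
  chloride contribution → 41.18 μm/a
  total first-year rate 47.08 μm/a
Category bounds: 25…50 μm/a bracket r_corr ⇒ C3

C3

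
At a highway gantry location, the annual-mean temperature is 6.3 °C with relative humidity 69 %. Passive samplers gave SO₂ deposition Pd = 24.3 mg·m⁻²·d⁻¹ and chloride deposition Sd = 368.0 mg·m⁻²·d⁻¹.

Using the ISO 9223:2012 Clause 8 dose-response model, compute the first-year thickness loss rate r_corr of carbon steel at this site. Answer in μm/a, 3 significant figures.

r_corr = 71.1 μm/a

carbon steel: T≤10 °C ⇒ hinge +0.150·(6.3−10) = -0.5550
  SO₂ term: 1.77·24.3^0.52·exp(0.02·69-0.5550) = 21.22
  Sd branch = 0.102·Sd^0.62·e^(0.033·RH+0.04·T) = 49.86 μm/a
  sum: 21.22 + 49.86 → r_corr = 71.08 μm/a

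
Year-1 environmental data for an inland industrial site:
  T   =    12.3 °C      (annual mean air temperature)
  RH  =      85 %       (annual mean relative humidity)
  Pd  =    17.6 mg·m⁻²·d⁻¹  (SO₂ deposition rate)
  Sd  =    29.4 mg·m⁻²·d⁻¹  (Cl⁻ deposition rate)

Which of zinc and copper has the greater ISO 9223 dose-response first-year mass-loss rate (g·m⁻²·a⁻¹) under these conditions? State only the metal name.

copper

zinc: T>10 °C ⇒ hinge -0.071·(12.3−10) = -0.1633
  SO₂ term: 0.0129·17.6^0.44·exp(0.046·85-0.1633) = 1.931
  Cl⁻ term: 0.0175·29.4^0.57·exp(0.008·85+0.085·12.3) = 0.6751
  sum: 1.931 + 0.6751 → r_corr = 2.606 μm/a
  mass loss = 2.606 μm/a × 7.14 g/cm³ = 18.61 g·m⁻²·a⁻¹
copper: temperature factor f = -0.080·(2.3) = -0.1840
  Pd branch = 0.0053·Pd^0.26·e^(0.059·RH+f) = 1.4 μm/a
  Cl⁻ term: 0.01025·29.4^0.27·exp(0.036·85+0.049·12.3) = 0.9951
  sum: 1.4 + 0.9951 → r_corr = 2.395 μm/a
  mass loss = 2.395 μm/a × 8.96 g/cm³ = 21.46 g·m⁻²·a⁻¹
Ordering by g·m⁻²·a⁻¹: copper (21.5) > zinc (18.6)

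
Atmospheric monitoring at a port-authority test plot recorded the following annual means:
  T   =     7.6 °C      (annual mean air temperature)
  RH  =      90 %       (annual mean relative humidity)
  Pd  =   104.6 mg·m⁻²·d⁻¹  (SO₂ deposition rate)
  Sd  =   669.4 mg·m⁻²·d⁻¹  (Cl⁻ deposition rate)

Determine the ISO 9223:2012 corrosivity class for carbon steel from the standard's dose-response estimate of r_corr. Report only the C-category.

carbon steel: temperature factor f = +0.150·(-2.4) = -0.3600
  SO₂ term: 1.77·104.6^0.52·exp(0.02·90-0.3600) = 83.85
  Cl⁻ term: 0.102·669.4^0.62·exp(0.033·90+0.04·7.6) = 152.2
  sum: 83.85 + 152.2 → r_corr = 236 μm/a
Category bounds: 200…700 μm/a bracket r_corr ⇒ CX

CX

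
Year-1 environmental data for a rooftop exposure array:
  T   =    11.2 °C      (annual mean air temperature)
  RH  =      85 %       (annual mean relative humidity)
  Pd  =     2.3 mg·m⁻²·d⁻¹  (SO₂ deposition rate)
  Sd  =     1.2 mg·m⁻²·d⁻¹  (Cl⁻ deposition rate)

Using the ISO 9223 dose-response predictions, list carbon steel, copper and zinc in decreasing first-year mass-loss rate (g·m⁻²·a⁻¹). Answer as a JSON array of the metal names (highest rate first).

["carbon steel", "copper", "zinc"]

carbon steel: temperature factor f = -0.054·(1.2) = -0.0648
  SO₂ term: 1.77·2.3^0.52·exp(0.02·85-0.0648) = 14
  Cl⁻ term: 0.102·1.2^0.62·exp(0.033·85+0.04·11.2) = 2.954
  r_corr = 14 + 2.954 = 16.96 μm/a
  mass loss = 16.96 μm/a × 7.85 g/cm³ = 133.1 g·m⁻²·a⁻¹
copper: T>10 °C ⇒ hinge -0.080·(11.2−10) = -0.0960
  SO₂ term: 0.0053·2.3^0.26·exp(0.059·85-0.0960) = 0.9008
  Sd branch = 0.01025·Sd^0.27·e^(0.036·RH+0.049·T) = 0.3975 μm/a
  r_corr = 0.9008 + 0.3975 = 1.298 μm/a
  mass loss = 1.298 μm/a × 8.96 g/cm³ = 11.63 g·m⁻²·a⁻¹
zinc: f(T) = -0.071·(T−10) [T>10 °C] = -0.0852
  Pd branch = 0.0129·Pd^0.44·e^(0.046·RH+f) = 0.8528 μm/a
  Cl⁻ term: 0.0175·1.2^0.57·exp(0.008·85+0.085·11.2) = 0.0993
  r_corr = 0.8528 + 0.0993 = 0.9521 μm/a
  mass loss = 0.9521 μm/a × 7.14 g/cm³ = 6.798 g·m⁻²·a⁻¹
Ordering by g·m⁻²·a⁻¹: carbon steel (133) > copper (11.6) > zinc (6.8)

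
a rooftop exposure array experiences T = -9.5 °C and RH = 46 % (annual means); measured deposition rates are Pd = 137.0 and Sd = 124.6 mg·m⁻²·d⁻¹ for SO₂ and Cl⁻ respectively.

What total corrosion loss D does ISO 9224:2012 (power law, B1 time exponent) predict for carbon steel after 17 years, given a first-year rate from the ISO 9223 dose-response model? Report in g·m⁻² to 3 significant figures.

carbon steel: T≤10 °C ⇒ hinge +0.150·(-9.5−10) = -2.9250
  Pd branch = 1.77·Pd^0.52·e^(0.02·RH+f) = 3.078 μm/a
  Cl⁻ term: 0.102·124.6^0.62·exp(0.033·46+0.04·-9.5) = 6.339
  r_corr = 3.078 + 6.339 = 9.418 μm/a
ISO 9224: D(t) = r_corr · t^b with b = 0.523 (carbon steel, B1)
  D(17) = 9.418 × 17^0.523 = 9.418 × 4.401 = 41.44 μm
  Mass loss = 41.44 μm × 7.85 g/cm³ = 325.3 g·m⁻²

D(17) = 325 g·m⁻²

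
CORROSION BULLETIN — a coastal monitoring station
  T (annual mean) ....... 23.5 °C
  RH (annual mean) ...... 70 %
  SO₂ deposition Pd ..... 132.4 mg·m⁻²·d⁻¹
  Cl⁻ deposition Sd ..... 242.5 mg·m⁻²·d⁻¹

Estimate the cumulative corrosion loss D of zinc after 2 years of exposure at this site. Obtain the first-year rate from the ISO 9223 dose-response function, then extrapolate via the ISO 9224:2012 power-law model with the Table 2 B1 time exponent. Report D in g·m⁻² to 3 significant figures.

zinc: f(T) = -0.071·(T−10) [T>10 °C] = -0.9585
  Pd branch = 0.0129·Pd^0.44·e^(0.046·RH+f) = 1.063 μm/a
  Cl⁻ term: 0.0175·242.5^0.57·exp(0.008·70+0.085·23.5) = 5.165
  r_corr = 1.063 + 5.165 = 6.227 μm/a
Long-term exponent b (ISO 9224 Table 2, B1) = 0.813
  D(2) = 6.227 × 2^0.813 = 6.227 × 1.757 = 10.94 μm
  Mass loss = 10.94 μm × 7.14 g/cm³ = 78.11 g·m⁻²

D(2) = 78.1 g·m⁻²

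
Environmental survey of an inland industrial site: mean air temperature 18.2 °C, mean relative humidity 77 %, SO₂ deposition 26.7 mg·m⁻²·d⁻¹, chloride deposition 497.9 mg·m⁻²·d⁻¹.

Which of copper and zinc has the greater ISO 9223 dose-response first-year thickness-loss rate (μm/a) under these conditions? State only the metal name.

zinc

copper: temperature factor f = -0.080·(8.2) = -0.6560
  SO₂ term: 0.0053·26.7^0.26·exp(0.059·77-0.6560) = 0.6071
  Sd branch = 0.01025·Sd^0.27·e^(0.036·RH+0.049·T) = 2.139 μm/a
  sum: 0.6071 + 2.139 → r_corr = 2.746 μm/a
zinc: temperature factor f = -0.071·(8.2) = -0.5822
  Pd branch = 0.0129·Pd^0.44·e^(0.046·RH+f) = 1.056 μm/a
  Cl⁻ term: 0.0175·497.9^0.57·exp(0.008·77+0.085·18.2) = 5.246
  r_corr = 1.056 + 5.246 = 6.302 μm/a
Ordering by μm/a: zinc (6.3) > copper (2.75)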